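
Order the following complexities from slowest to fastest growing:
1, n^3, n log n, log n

Ordered by growth rate: 1 < log n < n log n < n^3.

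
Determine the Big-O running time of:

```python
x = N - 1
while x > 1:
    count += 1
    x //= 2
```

Time complexity: O(log n).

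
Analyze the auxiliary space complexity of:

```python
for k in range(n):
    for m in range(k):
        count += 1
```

Space complexity: O(1).
Only a constant amount of auxiliary storage is used; nothing grows with n.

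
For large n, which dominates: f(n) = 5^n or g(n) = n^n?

g(n) = n^n grows faster: n^n / 5^n = (n/5)^n -> infinity once n > 5.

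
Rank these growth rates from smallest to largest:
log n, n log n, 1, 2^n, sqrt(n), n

Ordered by growth rate: 1 < log n < sqrt(n) < n < n log n < 2^n.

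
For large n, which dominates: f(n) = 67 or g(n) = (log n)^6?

g(n) = (log n)^6 grows faster: any unbounded function dominates a constant.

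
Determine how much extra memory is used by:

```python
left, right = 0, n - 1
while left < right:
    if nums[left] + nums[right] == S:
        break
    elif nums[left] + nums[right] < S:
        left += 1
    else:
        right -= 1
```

Space complexity: O(1).
Only a constant amount of auxiliary storage is used; nothing grows with n.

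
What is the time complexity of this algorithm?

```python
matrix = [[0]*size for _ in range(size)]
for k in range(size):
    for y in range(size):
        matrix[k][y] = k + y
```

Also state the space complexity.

Time complexity: O(n^2).
Space complexity: O(n^2).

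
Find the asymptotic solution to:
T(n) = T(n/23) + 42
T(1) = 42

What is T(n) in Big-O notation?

Each step divides n by 23 and adds 42. After log_23(n) steps, T(n) = O(log n).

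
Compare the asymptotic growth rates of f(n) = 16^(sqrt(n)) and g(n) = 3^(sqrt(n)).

f(n) = 16^(sqrt(n)) grows faster: ratio is (16/3)^(sqrt(n)) -> infinity since 16/3 > 1.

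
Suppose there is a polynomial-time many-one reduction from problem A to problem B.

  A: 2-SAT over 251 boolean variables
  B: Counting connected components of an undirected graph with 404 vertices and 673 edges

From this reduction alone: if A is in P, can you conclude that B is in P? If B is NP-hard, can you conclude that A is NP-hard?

A poly-time reduction A <=_p B transfers tractability DOWN (B easy => A easy) and hardness UP (A hard => B hard), not the reverse.
From A in P, the reduction alone does NOT give B in P: any problem in P trivially reduces to SAT, yet SAT is not known to be in P.
From B NP-hard, the reduction alone does NOT give A NP-hard: again, easy problems reduce to hard ones.
(Here in fact A is P and B is P.)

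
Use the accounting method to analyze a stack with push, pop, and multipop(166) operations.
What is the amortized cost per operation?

Assign 2 credits per push (1 for the push, 1 saved for a future pop). Each pop or element popped by multipop(166) uses 1 saved credit. Total credits never go negative, so amortized cost is O(1).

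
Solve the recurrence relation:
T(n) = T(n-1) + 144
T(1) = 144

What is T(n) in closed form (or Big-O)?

Unrolling: T(n) = T(n-1) + 144 = T(n-2) + 2*144 = ... = T(1) + (n-1)*144 = 144 + (n-1)*144 = 144n.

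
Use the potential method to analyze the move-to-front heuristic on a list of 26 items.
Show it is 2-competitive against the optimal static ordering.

Let Phi = number of inversions between the MTF list and the optimal static list (0 <= Phi <= C(26,2)). Accessing an element at MTF position k and optimal position j: the move-to-front destroys all k-1 inversions in front of it that are not in front in optimal (>= k-j of them) and creates at most j-1 new ones. Amortized cost <= k + (j-1) - (k-j) = 2j - 1 <= 2 * optimal cost.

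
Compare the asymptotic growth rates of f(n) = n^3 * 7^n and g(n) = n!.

g(n) = n! grows faster: by Stirling n! ~ (n/e)^n sqrt(2*pi*n); (n/e)^n eventually dominates n^3 * 7^n.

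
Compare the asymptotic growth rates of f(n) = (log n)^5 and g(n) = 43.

f(n) = (log n)^5 grows faster: any unbounded function dominates a constant.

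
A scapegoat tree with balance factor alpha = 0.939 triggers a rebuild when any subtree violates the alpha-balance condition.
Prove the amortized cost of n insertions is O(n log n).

Define potential Phi = c * sum of |size(left(v)) - size(right(v))| over all nodes. An insertion at depth d costs O(d) = O(log n) and increases Phi by O(log n). When a rebuild of subtree of size s occurs, it costs O(s) but reduces Phi by Omega(s). With alpha = 0.939, between rebuilds Omega(s) insertions must occur. Amortized cost per insertion: O(log n).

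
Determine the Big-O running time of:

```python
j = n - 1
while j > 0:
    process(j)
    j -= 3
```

Time complexity: O(n).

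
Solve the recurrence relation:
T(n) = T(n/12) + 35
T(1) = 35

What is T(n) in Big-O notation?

Each step divides n by 12 and adds 35. After log_12(n) steps, T(n) = O(log n).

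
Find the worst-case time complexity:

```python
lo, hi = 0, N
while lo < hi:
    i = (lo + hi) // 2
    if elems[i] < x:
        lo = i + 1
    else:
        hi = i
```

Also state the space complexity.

Time complexity: O(log n).
Space complexity: O(1).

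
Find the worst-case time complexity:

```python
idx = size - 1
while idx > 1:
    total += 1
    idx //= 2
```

Time complexity: O(log n).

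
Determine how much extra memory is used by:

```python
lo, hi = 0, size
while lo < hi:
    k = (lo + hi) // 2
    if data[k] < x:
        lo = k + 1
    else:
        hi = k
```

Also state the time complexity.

Space complexity: O(1).
Only a constant amount of auxiliary storage is used; nothing grows with n.
Time complexity: O(log n).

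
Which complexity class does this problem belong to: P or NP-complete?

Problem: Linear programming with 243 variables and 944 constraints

This problem is in P: the ellipsoid and interior-point methods run in polynomial time.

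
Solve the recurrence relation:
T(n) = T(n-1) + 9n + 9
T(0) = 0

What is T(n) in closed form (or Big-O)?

Dominant term in sum is 9*sum(i, i=1..n) = 9*n*(n+1)/2 = O(n^2).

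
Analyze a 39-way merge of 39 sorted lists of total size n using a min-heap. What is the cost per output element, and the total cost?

Maintain a min-heap of size 39 holding the current head of each list. Each output step does one extract-min (O(log 39)) and one insert of that list's next element (O(log 39)). Each of the n elements passes through the heap exactly once, so the total cost is O(n log 39), i.e. O(log 39) per output element.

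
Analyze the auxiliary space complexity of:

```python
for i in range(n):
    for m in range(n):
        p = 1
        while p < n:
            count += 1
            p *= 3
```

Space complexity: O(1).
Only a constant amount of auxiliary storage is used; nothing grows with n.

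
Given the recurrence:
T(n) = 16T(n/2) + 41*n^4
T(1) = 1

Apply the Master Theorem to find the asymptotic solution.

a=16, b=2, f(n)=41*n^4. log_2(16) = 4. Case 2: T(n) = O(n^4 log n).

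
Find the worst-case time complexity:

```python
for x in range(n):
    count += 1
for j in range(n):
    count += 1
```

Time complexity: O(n).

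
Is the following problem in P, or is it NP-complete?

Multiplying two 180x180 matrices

This problem is in P: the schoolbook algorithm runs in O(n^3).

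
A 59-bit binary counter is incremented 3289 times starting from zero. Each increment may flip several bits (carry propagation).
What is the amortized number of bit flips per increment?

Bit i flips on every 2^i-th increment, so over 3289 increments bit i flips floor(3289/2^i) times. Summing over i: total flips < 2 * 3289. Amortized: < 2 = O(1) per increment.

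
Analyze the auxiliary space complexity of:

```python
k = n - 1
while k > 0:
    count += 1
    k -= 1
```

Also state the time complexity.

Space complexity: O(1).
Only a constant amount of auxiliary storage is used; nothing grows with n.
Time complexity: O(n).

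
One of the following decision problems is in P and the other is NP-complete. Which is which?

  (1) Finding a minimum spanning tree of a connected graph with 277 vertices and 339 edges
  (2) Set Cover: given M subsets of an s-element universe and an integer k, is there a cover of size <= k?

(1) is P: Kruskal's / Prim's algorithms run in polynomial time.
(2) is NP-complete: one of Karp's 21 NP-complete problems (with k part of the input).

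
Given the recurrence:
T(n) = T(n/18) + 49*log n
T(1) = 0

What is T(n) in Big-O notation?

Each of the log_18(n) levels adds O(log n). T(n) = O(log^2 n).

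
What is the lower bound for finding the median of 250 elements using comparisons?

To find the median of 250 elements, every element must be compared at least once, so the lower bound is Omega(n). The BFPRT algorithm achieves O(n), making this tight.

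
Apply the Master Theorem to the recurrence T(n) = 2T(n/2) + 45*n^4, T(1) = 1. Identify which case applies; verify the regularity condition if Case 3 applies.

a=2, b=2, f(n)=45*n^4.
log_2(2) = 1 < 4.
f(n) = Omega(n^(1+epsilon)) for some epsilon > 0, so Case 3 is the candidate.
Regularity: a*f(n/b) = 2*45*(n/2)^4 = (2/16)*45*n^4 <= c*f(n) with c = 2/16 < 1. Satisfied.
Case 3: T(n) = Theta(n^4).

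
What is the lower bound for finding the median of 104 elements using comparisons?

To find the median of 104 elements, every element must be compared at least once, so the lower bound is Omega(n). The BFPRT algorithm achieves O(n), making this tight.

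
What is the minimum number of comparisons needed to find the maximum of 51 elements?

Finding the maximum requires 50 comparisons. Each comparison eliminates exactly one candidate. With 51 candidates, we need 50 eliminations.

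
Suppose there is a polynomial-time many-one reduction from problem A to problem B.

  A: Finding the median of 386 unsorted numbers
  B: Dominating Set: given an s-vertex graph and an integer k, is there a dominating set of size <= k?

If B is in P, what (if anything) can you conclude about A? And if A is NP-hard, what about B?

A poly-time reduction A <=_p B means any A-instance can be transformed to a B-instance in poly time.
If B is in P: compose the reduction with B's poly-time algorithm to solve A in poly time, so A is in P.
If A is NP-hard: every NP problem reduces to A, which reduces to B; composing reductions, every NP problem reduces to B, so B is NP-hard.
(Here in fact A is P and B is NP-complete.)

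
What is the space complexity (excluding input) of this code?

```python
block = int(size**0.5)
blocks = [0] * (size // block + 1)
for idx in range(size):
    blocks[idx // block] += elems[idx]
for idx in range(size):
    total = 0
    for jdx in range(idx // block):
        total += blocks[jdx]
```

Space complexity: O(sqrt(n)).
Storage scales with sqrt(n).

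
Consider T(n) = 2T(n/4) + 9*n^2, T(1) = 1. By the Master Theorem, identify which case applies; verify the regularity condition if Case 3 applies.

a=2, b=4, f(n)=9*n^2.
log_4(2) = 0.5 < 2.
f(n) = Omega(n^(0.5+epsilon)) for some epsilon > 0, so Case 3 is the candidate.
Regularity: a*f(n/b) = 2*9*(n/4)^2 = (2/16)*9*n^2 <= c*f(n) with c = 2/16 < 1. Satisfied.
Case 3: T(n) = Theta(n^2).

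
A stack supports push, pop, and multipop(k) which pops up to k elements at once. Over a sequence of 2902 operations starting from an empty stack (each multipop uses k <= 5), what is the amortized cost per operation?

Each element is pushed exactly once and popped at most once (whether by pop or as part of a multipop). So the total number of individual pops over the whole sequence is at most the number of pushes, which is at most 2902. Total work <= 2 * 2902, hence O(1) amortized per operation.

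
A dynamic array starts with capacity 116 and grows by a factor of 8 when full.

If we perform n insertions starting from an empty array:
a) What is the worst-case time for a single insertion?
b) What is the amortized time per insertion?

(a) Worst-case single insertion: O(n) -- when the array is full at capacity c, the resize copies all c elements, and c can be Theta(n).
(b) Resizes happen at sizes 116, 928, 7424, ... Total copy cost for n insertions: 116 + 928 + ... = O(n) (geometric series with ratio 1/8). Amortized cost per insertion: O(n)/n = O(1).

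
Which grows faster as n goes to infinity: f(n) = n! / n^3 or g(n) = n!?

g(n) = n! grows faster: the ratio n!/(n!/n^3) = n^3 -> infinity.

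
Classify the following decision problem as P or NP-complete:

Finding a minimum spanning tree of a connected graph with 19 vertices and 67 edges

This problem is in P: Kruskal's / Prim's algorithms run in polynomial time.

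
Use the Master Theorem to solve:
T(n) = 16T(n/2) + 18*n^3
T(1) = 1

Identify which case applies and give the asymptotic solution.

a=16, b=2, f(n)=18*n^3.
log_2(16) = 4 > 3.
Since f(n) = O(n^3) is polynomially smaller than n^4, Case 1 applies.
T(n) = Theta(n^4).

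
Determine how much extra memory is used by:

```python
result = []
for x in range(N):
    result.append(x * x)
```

Space complexity: O(n).
Auxiliary storage grows linearly with the input size n in the worst case.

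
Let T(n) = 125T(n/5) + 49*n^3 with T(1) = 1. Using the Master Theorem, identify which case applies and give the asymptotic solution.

a=125, b=5, f(n)=49*n^3.
log_5(125) = 3, so n^(log_b(a)) = n^3.
f(n) = Theta(n^3), so Case 2 applies.
T(n) = Theta(n^3 log n).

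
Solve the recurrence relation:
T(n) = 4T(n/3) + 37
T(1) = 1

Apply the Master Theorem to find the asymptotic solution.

a=4, b=3, f(n)=37. log_3(4) = 1.262. Case 1 of Master Theorem: T(n) = O(n^1.262).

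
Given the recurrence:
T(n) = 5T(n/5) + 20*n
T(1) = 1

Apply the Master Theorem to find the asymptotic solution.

a=5, b=5, f(n)=20*n. log_5(5) = 1. Case 2: T(n) = O(n log n).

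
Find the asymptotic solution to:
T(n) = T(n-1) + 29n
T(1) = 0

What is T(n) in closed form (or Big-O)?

Unrolling: T(n) = 0 + 29*(2 + 3 + ... + n) = 0 + 29*(n(n+1)/2 - 1) = O(n^2).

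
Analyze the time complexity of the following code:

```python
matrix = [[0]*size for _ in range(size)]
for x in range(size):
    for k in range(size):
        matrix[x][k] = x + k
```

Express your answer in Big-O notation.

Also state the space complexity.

Time complexity: O(n^2).
Space complexity: O(n^2).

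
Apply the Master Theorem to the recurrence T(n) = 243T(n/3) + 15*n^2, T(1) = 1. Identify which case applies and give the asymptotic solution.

a=243, b=3, f(n)=15*n^2.
log_3(243) = 5 > 2.
Since f(n) = O(n^2) is polynomially smaller than n^5, Case 1 applies.
T(n) = Theta(n^5).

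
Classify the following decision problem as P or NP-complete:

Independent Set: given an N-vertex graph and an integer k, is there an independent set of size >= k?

This problem is NP-complete: complement of Clique (with k part of the input).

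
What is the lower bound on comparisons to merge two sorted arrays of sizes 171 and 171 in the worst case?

Adversary: with |171 - 171| <= 1 the inputs can be fully interleaved so that every adjacent pair in the merged output comes from different arrays. Then each of the 341 adjacent pairs must be directly compared, or the algorithm cannot determine their relative order. Standard merge meets this bound.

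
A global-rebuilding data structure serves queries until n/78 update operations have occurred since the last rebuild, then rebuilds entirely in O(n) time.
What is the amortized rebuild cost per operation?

The O(n) rebuild is triggered by n/78 operations, so each contributes O(n)/(n/78) = O(78) = O(1) to the rebuild cost.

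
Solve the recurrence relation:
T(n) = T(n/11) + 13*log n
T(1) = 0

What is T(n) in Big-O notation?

Each of the log_11(n) levels adds O(log n). T(n) = O(log^2 n).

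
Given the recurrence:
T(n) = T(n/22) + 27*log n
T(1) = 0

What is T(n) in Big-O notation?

Each of the log_22(n) levels adds O(log n). T(n) = O(log^2 n).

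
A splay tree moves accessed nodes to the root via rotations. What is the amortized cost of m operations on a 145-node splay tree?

Using a potential function Phi = sum of log(size of subtree) for each node, each splay operation has amortized cost O(log n) where n = 145. Bad individual operations (O(n)) are offset by decreased potential.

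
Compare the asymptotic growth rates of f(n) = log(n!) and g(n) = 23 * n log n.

f(n) = log(n!) and g(n) = 23 * n log n are Theta of each other: Stirling: log(n!) = n log n - n + O(log n) = Theta(n log n); the constant 23 doesn't change the Theta class.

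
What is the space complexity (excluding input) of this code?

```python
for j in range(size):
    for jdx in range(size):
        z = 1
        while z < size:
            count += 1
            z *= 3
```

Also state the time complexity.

Space complexity: O(1).
Only a constant amount of auxiliary storage is used; nothing grows with n.
Time complexity: O(n^2 log n).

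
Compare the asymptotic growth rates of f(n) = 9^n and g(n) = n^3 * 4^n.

f(n) = 9^n grows faster: 9^n / (n^3 4^n) = (9/4)^n / n^3 -> infinity since 9/4 > 1.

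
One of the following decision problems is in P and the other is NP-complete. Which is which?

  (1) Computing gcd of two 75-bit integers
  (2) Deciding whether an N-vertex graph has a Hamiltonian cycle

(1) is P: the Euclidean algorithm runs in polynomial time in the bit-length.
(2) is NP-complete: one of Karp's 21 NP-complete problems.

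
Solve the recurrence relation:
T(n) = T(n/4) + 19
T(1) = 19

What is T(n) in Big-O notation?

Each step divides n by 4 and adds 19. After log_4(n) steps, T(n) = O(log n).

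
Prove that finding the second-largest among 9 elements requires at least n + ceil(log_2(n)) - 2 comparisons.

Lower bound (adversary): identifying the maximum requires 9-1 comparisons (each eliminates one candidate). Assign weight 1 to each element; on each comparison the adversary lets the heavier side win and gives it the loser's weight. The max ends with weight 9, but each comparison it wins at most doubles its weight, so the max must win >= ceil(log_2(9)) = 4 comparisons. The second-largest is one of those 4 direct losers to the max, and identifying which one is largest needs >= 4-1 further comparisons. Total >= 9-1 + 4-1 = 11.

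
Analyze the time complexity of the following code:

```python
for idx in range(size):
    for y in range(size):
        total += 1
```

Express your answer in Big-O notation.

Time complexity: O(n^2).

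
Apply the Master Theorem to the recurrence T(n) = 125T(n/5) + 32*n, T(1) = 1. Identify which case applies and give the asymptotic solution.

a=125, b=5, f(n)=32*n.
log_5(125) = 3 > 1.
Since f(n) = O(n^1) is polynomially smaller than n^3, Case 1 applies.
T(n) = Theta(n^3).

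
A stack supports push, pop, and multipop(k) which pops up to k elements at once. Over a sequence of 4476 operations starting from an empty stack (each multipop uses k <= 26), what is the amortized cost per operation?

Each element is pushed exactly once and popped at most once (whether by pop or as part of a multipop). So the total number of individual pops over the whole sequence is at most the number of pushes, which is at most 4476. Total work <= 2 * 4476, hence O(1) amortized per operation.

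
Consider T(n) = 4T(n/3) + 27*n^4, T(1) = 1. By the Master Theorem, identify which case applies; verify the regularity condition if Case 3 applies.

a=4, b=3, f(n)=27*n^4.
log_3(4) = 1.262 < 4.
f(n) = Omega(n^(1.262+epsilon)) for some epsilon > 0, so Case 3 is the candidate.
Regularity: a*f(n/b) = 4*27*(n/3)^4 = (4/81)*27*n^4 <= c*f(n) with c = 4/81 < 1. Satisfied.
Case 3: T(n) = Theta(n^4).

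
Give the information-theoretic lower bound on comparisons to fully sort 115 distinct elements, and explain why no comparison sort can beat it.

A comparison sort is a binary decision tree whose leaves are the 115! = 292509369349301569068815180481773552003419272043053514672100535242441942363589054622883930786268803187059211939585703515345785120071002251720730101703194015956992000000000000000000000000000 possible output permutations. A binary tree with L leaves has height >= ceil(log_2(L)). So any comparison sort needs >= ceil(log_2(115!)) = 627 comparisons in the worst case.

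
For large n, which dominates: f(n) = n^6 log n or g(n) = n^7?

g(n) = n^7 grows faster: n^7 / (n^6 log n) = n/log n -> infinity.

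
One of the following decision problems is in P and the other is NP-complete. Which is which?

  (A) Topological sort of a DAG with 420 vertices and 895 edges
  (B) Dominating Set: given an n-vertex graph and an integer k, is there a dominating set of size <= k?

(A) is P: DFS-based topological sort runs in O(V+E).
(B) is NP-complete: reduces from Set Cover (with k part of the input).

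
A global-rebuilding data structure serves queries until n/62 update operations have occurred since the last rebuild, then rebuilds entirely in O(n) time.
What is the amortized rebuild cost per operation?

The O(n) rebuild is triggered by n/62 operations, so each contributes O(n)/(n/62) = O(62) = O(1) to the rebuild cost.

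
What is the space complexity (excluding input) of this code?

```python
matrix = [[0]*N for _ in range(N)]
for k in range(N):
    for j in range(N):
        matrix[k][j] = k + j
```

Space complexity: O(n^2).
A 2D structure of size n x n is allocated.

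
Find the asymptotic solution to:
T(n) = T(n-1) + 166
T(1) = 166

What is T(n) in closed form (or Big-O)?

Unrolling: T(n) = T(n-1) + 166 = T(n-2) + 2*166 = ... = T(1) + (n-1)*166 = 166 + (n-1)*166 = 166n.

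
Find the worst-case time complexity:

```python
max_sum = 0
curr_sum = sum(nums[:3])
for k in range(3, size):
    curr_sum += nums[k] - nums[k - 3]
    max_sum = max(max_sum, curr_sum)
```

Time complexity: O(n).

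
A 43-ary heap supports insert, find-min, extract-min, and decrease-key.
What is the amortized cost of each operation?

The 43-ary heap has height O(log_43 n). Insert sifts up: O(log_43 n). Find-min reads the root: O(1). Extract-min sifts down comparing 43 children per level: O(43 * log_43 n). Decrease-key sifts up: O(log_43 n).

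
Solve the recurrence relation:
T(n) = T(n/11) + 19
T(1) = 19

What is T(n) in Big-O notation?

Each step divides n by 11 and adds 19. After log_11(n) steps, T(n) = O(log n).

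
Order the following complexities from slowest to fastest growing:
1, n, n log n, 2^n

Ordered by growth rate: 1 < n < n log n < 2^n.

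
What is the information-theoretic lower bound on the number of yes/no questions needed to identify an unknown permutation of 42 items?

There are 42! = 1405006117752879898543142606244511569936384000000000 permutations. Each yes/no question gives at most 1 bit, so at least ceil(log_2(1405006117752879898543142606244511569936384000000000)) = 170 questions are needed.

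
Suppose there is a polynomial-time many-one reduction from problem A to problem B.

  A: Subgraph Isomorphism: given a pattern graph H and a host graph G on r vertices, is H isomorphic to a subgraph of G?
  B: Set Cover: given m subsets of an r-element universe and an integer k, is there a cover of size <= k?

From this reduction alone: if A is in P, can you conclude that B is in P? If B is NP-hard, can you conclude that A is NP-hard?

A poly-time reduction A <=_p B transfers tractability DOWN (B easy => A easy) and hardness UP (A hard => B hard), not the reverse.
From A in P, the reduction alone does NOT give B in P: any problem in P trivially reduces to SAT, yet SAT is not known to be in P.
From B NP-hard, the reduction alone does NOT give A NP-hard: again, easy problems reduce to hard ones.
(Here in fact A is NP-complete and B is NP-complete.)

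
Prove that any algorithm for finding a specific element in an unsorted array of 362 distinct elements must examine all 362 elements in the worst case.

Adversary argument: if the algorithm examines fewer than 362 elements, the adversary places the target in an unexamined position. The algorithm cannot distinguish 'not present' from 'in unexamined position'.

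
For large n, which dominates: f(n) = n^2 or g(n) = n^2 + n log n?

f(n) = n^2 and g(n) = n^2 + n log n are Theta of each other: the lower-order n log n term is o(n^2); both are Theta(n^2).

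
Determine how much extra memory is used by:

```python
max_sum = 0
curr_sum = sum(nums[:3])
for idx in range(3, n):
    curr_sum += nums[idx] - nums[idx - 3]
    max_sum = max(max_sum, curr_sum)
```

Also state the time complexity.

Space complexity: O(1).
Only a constant amount of auxiliary storage is used; nothing grows with n.
Time complexity: O(n).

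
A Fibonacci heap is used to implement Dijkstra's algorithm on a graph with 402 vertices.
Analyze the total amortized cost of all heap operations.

Dijkstra performs 402 insert, 402 extract-min, and at most E decrease-key operations. With Fibonacci heap: insert O(1) amortized, extract-min O(log n) amortized, decrease-key O(1) amortized. Total with n = 402: O(n * 1 + n * log n + E * 1) = O(n log n + E).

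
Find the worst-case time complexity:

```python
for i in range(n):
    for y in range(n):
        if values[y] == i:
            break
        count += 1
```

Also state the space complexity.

Time complexity: O(n^2).
Space complexity: O(1).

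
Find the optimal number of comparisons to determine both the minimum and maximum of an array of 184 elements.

Naive approach: 366 comparisons (183 for max + 183 for min).
Optimal: Compare elements in pairs first (floor(n/2) = 92 comparisons), then find max among winners and min among losers (91 comparisons each).
Total: ceil(3n/2) - 2 = 274 comparisons. An adversary argument shows this is also a lower bound.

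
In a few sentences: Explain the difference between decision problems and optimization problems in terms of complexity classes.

Decision problems have yes/no answers and are classified into P, NP, etc. Optimization problems seek the best solution. Every optimization problem has a corresponding decision version. If the decision version is NP-complete, the optimization version is NP-hard.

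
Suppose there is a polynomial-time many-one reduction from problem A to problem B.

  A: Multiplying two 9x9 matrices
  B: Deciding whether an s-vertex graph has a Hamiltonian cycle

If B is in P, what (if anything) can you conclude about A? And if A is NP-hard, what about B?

A poly-time reduction A <=_p B means any A-instance can be transformed to a B-instance in poly time.
If B is in P: compose the reduction with B's poly-time algorithm to solve A in poly time, so A is in P.
If A is NP-hard: every NP problem reduces to A, which reduces to B; composing reductions, every NP problem reduces to B, so B is NP-hard.
(Here in fact A is P and B is NP-complete.)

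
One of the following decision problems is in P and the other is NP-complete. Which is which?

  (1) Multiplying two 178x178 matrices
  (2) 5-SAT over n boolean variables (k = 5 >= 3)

(1) is P: the schoolbook algorithm runs in O(n^3).
(2) is NP-complete: 3-SAT is NP-complete (Cook-Levin); k-SAT for k>=3 reduces from 3-SAT.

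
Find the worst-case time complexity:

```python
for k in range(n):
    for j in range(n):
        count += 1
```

Time complexity: O(n^2).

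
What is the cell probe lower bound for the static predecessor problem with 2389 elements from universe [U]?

The Patrascu-Thorup lower bound shows any data structure on n = 2389 elements using O(n * polylog(n)) space requires Omega(log log U) query time. van Emde Boas trees achieve O(log log U) with O(U) space.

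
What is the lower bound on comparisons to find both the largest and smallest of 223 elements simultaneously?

Pair elements first (floor(223/2) comparisons), then find max among winners and min among losers. Total: ceil(3*223/2) - 2 = 333 comparisons.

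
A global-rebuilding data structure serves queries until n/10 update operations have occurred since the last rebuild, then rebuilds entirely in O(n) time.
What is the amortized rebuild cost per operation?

The O(n) rebuild is triggered by n/10 operations, so each contributes O(n)/(n/10) = O(10) = O(1) to the rebuild cost.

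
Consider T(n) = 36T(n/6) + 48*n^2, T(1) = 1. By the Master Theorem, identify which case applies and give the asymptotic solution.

a=36, b=6, f(n)=48*n^2.
log_6(36) = 2, so n^(log_b(a)) = n^2.
f(n) = Theta(n^2), so Case 2 applies.
T(n) = Theta(n^2 log n).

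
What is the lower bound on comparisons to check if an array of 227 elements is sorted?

To verify 227 elements are sorted, we must compare each consecutive pair. Skipping any pair allows an adversary to swap them. Therefore 226 comparisons are necessary and sufficient.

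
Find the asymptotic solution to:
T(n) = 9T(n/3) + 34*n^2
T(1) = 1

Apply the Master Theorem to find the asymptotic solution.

a=9, b=3, f(n)=34*n^2. log_3(9) = 2. Case 2: T(n) = O(n^2 log n).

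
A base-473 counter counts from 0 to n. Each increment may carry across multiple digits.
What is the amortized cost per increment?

Digit at position i changes every 473^i increments. Total digit changes over n increments: n * 473/(473-1) = O(n). Amortized: O(1).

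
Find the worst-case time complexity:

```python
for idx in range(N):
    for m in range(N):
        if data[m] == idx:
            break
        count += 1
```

Time complexity: O(n^2).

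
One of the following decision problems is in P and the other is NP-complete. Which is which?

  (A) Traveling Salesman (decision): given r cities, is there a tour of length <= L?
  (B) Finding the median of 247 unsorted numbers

(A) is NP-complete: reduces from Hamiltonian Cycle.
(B) is P: linear-time selection (median-of-medians) runs in O(n).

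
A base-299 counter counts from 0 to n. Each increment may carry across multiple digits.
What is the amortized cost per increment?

Digit at position i changes every 299^i increments. Total digit changes over n increments: n * 299/(299-1) = O(n). Amortized: O(1).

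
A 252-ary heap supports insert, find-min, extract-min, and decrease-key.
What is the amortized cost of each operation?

The 252-ary heap has height O(log_252 n). Insert sifts up: O(log_252 n). Find-min reads the root: O(1). Extract-min sifts down comparing 252 children per level: O(252 * log_252 n). Decrease-key sifts up: O(log_252 n).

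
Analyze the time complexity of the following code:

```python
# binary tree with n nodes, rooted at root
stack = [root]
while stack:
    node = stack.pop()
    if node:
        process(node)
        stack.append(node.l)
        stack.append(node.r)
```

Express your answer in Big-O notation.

Time complexity: O(n).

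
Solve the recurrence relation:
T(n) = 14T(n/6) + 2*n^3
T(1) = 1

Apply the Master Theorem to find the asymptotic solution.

a=14, b=6, f(n)=2*n^3. log_6(14) = 1.473 < 3. Case 3: T(n) = O(n^3).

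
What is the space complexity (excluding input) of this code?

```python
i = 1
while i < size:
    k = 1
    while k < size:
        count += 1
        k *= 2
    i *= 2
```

Space complexity: O(1).
Only a constant amount of auxiliary storage is used; nothing grows with n.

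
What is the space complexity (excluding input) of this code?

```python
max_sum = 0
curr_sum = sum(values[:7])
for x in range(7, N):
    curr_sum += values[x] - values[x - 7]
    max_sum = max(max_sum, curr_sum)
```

Space complexity: O(1).
Only a constant amount of auxiliary storage is used; nothing grows with n.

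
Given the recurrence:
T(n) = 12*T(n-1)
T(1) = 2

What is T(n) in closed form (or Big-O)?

Each step multiplies by 12. T(n) = T(1)*12^(n-1) = 2*12^(n-1).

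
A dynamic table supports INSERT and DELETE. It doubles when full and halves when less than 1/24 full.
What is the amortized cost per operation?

Using potential function Phi = |2*num_items - table_size| when load > 1/2, and Phi = table_size/2 - num_items otherwise. The gap of 1/24 vs 1/2 for shrinking prevents thrashing. Both insert and delete have O(1) amortized cost.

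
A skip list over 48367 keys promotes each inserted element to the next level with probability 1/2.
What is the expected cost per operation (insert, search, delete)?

Expected number of levels is O(log_2(48367)) = O(log n). A search visits O(1) expected nodes per level over O(log n) levels. Insert/delete are a search plus O(1) pointer updates per level. Expected O(log n) per operation.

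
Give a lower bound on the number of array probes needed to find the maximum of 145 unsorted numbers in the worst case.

Adversary: any unprobed cell could hold a value larger than everything seen so far. If fewer than 145 cells are probed, the adversary places the max in an unprobed cell. So all 145 cells must be examined; together with 145-1 comparisons this is tight.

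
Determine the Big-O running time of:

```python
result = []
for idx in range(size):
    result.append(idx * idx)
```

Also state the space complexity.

Time complexity: O(n).
Space complexity: O(n).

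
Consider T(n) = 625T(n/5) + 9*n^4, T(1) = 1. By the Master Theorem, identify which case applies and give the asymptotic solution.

a=625, b=5, f(n)=9*n^4.
log_5(625) = 4, so n^(log_b(a)) = n^4.
f(n) = Theta(n^4), so Case 2 applies.
T(n) = Theta(n^4 log n).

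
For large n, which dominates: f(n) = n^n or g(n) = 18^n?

f(n) = n^n grows faster: n^n / 18^n = (n/18)^n -> infinity once n > 18.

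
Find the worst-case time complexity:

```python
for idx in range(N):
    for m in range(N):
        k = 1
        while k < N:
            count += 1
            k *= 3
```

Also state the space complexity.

Time complexity: O(n^2 log n).
Space complexity: O(1).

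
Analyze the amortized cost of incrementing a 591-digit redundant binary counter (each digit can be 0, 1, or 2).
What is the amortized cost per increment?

A redundant counter on 591 digits allows digit values 0, 1, 2. Increment adds 1 to the least significant digit and carries any 2 to a 0 plus +1 on the next digit. With potential Phi = (number of 2-digits), each increment does O(1) actual work plus a chain of carries, each of which decreases Phi by 1. Amortized O(1).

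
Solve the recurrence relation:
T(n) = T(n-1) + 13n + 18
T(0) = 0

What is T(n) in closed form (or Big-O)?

Dominant term in sum is 13*sum(i, i=1..n) = 13*n*(n+1)/2 = O(n^2).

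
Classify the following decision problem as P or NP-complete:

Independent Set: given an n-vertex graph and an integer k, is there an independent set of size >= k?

This problem is NP-complete: complement of Clique (with k part of the input).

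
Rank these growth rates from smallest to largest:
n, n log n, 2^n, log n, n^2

Ordered by growth rate: log n < n < n log n < n^2 < 2^n.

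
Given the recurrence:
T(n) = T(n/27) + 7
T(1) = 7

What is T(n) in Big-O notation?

Each step divides n by 27 and adds 7. After log_27(n) steps, T(n) = O(log n).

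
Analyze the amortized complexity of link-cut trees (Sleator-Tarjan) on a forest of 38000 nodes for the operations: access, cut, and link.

Link-cut trees represent the forest using splay trees over preferred paths. With potential Phi = sum over nodes of log(size of virtual subtree), each access on 38000 nodes is O(log 38000) = O(log n) amortized by the splay-tree access lemma. Cut and link are O(1) plus one access.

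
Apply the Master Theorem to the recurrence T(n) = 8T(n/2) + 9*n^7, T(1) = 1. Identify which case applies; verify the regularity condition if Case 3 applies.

a=8, b=2, f(n)=9*n^7.
log_2(8) = 3 < 7.
f(n) = Omega(n^(3+epsilon)) for some epsilon > 0, so Case 3 is the candidate.
Regularity: a*f(n/b) = 8*9*(n/2)^7 = (8/128)*9*n^7 <= c*f(n) with c = 8/128 < 1. Satisfied.
Case 3: T(n) = Theta(n^7).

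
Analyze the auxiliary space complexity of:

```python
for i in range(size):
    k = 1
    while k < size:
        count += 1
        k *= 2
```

Space complexity: O(1).
Only a constant amount of auxiliary storage is used; nothing grows with n.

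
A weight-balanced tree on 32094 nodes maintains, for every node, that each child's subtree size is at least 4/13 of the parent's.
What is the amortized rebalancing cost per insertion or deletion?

With balance ratio 4/13, tree height is O(log_{13/4}(32094)) = O(log n). A rebalance at a node of size s costs O(s) but requires Omega(s) updates in that subtree to retrigger. Summed over the O(log n) ancestors of the touched leaf, amortized rebalancing is O(log n).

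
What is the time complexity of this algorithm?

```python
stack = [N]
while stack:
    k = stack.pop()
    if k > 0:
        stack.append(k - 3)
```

Time complexity: O(n).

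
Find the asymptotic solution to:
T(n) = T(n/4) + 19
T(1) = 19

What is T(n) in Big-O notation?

Each step divides n by 4 and adds 19. After log_4(n) steps, T(n) = O(log n).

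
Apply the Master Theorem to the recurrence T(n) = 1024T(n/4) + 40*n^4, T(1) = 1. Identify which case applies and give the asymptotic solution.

a=1024, b=4, f(n)=40*n^4.
log_4(1024) = 5 > 4.
Since f(n) = O(n^4) is polynomially smaller than n^5, Case 1 applies.
T(n) = Theta(n^5).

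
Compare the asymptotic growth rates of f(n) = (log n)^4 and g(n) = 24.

f(n) = (log n)^4 grows faster: any unbounded function dominates a constant.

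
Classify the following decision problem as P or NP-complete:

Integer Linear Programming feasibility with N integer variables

This problem is NP-complete: ILP feasibility is NP-complete (LP relaxation is in P).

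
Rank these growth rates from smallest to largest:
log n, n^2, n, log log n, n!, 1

Ordered by growth rate: 1 < log log n < log n < n < n^2 < n!.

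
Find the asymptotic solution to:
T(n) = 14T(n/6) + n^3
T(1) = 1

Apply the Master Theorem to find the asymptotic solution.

a=14, b=6, f(n)=n^3. log_6(14) = 1.473 < 3. Case 3: T(n) = O(n^3).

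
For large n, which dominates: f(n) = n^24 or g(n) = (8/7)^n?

g(n) = (8/7)^n grows faster: (8/7)^n is exponential with base 8/7 > 1, dominating every polynomial.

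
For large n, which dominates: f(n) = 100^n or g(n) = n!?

g(n) = n! grows faster: n!/100^n -> infinity by Stirling.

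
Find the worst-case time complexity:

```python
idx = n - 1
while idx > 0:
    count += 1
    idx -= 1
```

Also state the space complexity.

Time complexity: O(n).
Space complexity: O(1).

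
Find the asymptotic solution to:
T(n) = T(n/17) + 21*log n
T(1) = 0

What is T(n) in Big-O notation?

Each of the log_17(n) levels adds O(log n). T(n) = O(log^2 n).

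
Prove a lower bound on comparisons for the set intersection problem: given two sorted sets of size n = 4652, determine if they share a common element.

For two sorted arrays of size n = 4652, any correct algorithm must examine Omega(n) elements. If fewer are examined, an adversary places a common element in an unexamined gap. A merge-based scan achieves O(n), so the bound is tight.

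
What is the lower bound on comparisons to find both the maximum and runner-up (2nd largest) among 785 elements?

Lower bound: finding the max needs 785-1 comparisons. By an adversary weight-doubling argument, the maximum element must personally win at least ceil(log_2(785)) = 10 comparisons in any correct algorithm. The 2nd largest is among those 10 direct losers, and distinguishing it requires 10-1 more comparisons. Total >= 785-1 + 10-1 = 793. A balanced tournament achieves this bound exactly.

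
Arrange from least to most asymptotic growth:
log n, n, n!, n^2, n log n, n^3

Ordered by growth rate: log n < n < n log n < n^2 < n^3 < n!.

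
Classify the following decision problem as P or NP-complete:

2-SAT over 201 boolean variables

This problem is in P: 2-SAT is solvable in linear time via implication-graph SCCs.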